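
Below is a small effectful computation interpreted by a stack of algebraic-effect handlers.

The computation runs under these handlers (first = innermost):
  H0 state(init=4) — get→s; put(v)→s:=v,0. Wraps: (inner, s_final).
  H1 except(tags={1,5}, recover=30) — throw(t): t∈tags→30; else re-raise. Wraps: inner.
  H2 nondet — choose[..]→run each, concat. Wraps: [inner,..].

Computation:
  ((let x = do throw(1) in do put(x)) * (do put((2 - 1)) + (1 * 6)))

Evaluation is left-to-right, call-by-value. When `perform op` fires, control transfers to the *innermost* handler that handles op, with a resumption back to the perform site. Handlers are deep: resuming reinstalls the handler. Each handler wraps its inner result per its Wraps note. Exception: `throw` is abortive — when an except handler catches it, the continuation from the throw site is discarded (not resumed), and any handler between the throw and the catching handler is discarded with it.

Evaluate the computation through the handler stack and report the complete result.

Answer: [30]

Step-by-step:
throw(1) @ H1 caught ⇒ 30
H2 returns [30]
= [30]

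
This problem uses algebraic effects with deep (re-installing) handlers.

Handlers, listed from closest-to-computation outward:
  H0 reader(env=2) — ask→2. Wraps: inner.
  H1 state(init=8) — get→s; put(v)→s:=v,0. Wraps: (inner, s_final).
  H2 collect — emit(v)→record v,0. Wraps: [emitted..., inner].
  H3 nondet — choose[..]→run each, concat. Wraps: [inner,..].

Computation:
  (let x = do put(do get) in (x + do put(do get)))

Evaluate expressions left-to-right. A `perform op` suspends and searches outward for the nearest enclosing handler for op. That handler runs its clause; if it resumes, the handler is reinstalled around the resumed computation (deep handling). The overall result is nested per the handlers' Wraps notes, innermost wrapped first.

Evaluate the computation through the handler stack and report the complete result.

Answer: [[(0, 8)]]

Working:
get @ H1 ⇒ 8
put(8) @ H1 ⇒ s:=8
get @ H1 ⇒ 8
put(8) @ H1 ⇒ s:=8
H0 returns 0
H1 returns (0, 8)
H2 returns [(0, 8)]
H3 returns [[(0, 8)]]
= [[(0, 8)]]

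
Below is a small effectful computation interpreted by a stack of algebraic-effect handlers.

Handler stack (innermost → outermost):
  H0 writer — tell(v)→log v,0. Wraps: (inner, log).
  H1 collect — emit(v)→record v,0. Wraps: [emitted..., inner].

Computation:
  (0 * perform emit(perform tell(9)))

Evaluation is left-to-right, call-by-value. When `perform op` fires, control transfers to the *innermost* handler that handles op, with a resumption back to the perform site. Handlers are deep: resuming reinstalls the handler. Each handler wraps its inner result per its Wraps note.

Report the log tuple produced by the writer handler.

Answer: (9)

Working:
tell(9) @ H0 ⇒ log+=9
emit(0) @ H1 ⇒ out+=0
H0 returns (0, (9))
H1 returns [0, (0, (9))]
= [0, (0, (9))]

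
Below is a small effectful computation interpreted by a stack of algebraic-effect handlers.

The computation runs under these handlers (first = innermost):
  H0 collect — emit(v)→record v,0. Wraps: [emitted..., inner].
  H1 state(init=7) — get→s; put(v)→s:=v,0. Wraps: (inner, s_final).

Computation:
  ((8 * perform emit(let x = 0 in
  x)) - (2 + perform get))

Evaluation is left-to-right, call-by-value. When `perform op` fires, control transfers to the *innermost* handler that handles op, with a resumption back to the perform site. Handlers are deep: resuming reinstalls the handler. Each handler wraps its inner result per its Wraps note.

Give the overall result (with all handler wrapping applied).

Answer: ([0, -9], 7)

Evaluation trace:
emit(0) @ H0 ⇒ out+=0
get @ H1 ⇒ 7
H0 returns [0, -9]
H1 returns ([0, -9], 7)
= ([0, -9], 7)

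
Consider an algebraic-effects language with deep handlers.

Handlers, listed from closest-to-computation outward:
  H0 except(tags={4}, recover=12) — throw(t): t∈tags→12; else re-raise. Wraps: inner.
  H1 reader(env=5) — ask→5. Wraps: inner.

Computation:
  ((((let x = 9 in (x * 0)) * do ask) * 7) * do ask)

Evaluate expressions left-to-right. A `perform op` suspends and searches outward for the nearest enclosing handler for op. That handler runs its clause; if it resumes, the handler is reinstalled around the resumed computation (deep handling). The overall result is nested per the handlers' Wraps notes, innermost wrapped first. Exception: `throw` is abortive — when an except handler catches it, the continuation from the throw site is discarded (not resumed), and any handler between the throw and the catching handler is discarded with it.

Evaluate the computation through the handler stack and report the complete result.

Answer: 0

Working:
ask @ H1 ⇒ 5
ask @ H1 ⇒ 5
H0 returns 0
H1 returns 0
= 0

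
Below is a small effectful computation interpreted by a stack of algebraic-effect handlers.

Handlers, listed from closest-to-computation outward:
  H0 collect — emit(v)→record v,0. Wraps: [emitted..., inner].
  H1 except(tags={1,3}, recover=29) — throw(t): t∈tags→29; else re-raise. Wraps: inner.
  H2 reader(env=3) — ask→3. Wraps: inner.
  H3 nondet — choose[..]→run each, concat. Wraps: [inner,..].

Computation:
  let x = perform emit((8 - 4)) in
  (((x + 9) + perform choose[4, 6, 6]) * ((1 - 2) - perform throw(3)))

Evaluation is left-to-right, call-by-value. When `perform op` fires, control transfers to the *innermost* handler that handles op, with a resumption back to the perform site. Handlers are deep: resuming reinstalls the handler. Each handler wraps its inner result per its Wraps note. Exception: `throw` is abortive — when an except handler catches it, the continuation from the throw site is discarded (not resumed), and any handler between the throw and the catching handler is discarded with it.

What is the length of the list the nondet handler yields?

Step-by-step:
emit(4) @ H0 ⇒ out+=4
choose[4, 6, 6] @ H3
  branch[0] choose=4:
    throw(3) @ H1 caught ⇒ 29
    H2 returns 29
    H3 returns [29]
  branch[1] choose=6:
    throw(3) @ H1 caught ⇒ 29
    H2 returns 29
    H3 returns [29]
  branch[2] choose=6:
    throw(3) @ H1 caught ⇒ 29
    H2 returns 29
    H3 returns [29]
= [29, 29, 29]

Answer: 3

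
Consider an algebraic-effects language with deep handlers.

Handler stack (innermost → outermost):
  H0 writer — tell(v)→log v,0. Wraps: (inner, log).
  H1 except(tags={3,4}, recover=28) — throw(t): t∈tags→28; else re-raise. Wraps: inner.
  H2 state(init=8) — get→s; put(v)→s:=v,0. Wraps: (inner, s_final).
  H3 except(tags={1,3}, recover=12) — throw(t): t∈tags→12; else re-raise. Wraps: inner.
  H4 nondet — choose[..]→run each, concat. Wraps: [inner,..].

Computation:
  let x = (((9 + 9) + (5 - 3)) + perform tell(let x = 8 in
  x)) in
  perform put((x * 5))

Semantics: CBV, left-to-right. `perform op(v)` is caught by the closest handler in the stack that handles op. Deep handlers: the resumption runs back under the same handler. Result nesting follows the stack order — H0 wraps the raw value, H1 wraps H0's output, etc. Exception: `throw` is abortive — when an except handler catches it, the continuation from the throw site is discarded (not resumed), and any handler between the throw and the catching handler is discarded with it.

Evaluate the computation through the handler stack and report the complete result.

Working:
tell(8) @ H0 ⇒ log+=8
put(100) @ H2 ⇒ s:=100
H0 returns (0, (8))
H1 returns (0, (8))
H2 returns ((0, (8)), 100)
H3 returns ((0, (8)), 100)
H4 returns [((0, (8)), 100)]
= [((0, (8)), 100)]

Answer: [((0, (8)), 100)]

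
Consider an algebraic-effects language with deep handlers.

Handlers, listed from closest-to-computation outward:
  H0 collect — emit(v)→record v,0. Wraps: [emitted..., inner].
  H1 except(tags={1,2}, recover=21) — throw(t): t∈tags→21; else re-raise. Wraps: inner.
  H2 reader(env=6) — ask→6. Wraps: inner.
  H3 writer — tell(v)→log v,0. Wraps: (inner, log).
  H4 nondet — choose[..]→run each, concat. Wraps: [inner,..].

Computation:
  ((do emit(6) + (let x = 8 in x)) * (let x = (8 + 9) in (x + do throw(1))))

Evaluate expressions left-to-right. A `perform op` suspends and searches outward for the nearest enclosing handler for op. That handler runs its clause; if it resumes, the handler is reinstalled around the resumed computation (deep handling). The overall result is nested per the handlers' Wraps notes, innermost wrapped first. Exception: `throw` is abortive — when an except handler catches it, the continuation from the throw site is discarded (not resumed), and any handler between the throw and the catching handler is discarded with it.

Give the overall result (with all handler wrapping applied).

Step-by-step:
emit(6) @ H0 ⇒ out+=6
throw(1) @ H1 caught ⇒ 21
H2 returns 21
H3 returns (21, ())
H4 returns [(21, ())]
= [(21, ())]

Answer: [(21, ())]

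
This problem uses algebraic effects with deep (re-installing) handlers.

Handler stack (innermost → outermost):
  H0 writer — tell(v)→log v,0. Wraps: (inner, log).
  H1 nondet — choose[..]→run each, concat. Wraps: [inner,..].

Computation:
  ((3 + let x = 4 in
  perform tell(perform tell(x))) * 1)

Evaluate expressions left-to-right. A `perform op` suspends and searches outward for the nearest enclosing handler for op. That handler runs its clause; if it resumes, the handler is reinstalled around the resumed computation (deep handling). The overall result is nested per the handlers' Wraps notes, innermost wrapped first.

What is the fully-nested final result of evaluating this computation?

Evaluation trace:
tell(4) @ H0 ⇒ log+=4
tell(0) @ H0 ⇒ log+=0
H0 returns (3, (4, 0))
H1 returns [(3, (4, 0))]
= [(3, (4, 0))]

Answer: [(3, (4, 0))]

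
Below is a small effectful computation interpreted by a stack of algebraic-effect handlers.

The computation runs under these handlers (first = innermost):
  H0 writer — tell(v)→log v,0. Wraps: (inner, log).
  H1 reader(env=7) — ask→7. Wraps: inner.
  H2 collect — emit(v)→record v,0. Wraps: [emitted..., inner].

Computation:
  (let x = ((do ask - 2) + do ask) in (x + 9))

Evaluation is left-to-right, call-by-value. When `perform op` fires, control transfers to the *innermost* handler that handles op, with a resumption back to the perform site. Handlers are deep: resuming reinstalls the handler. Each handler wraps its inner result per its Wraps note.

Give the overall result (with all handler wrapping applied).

Answer: [(21, ())]

Step-by-step:
ask @ H1 ⇒ 7
ask @ H1 ⇒ 7
H0 returns (21, ())
H1 returns (21, ())
H2 returns [(21, ())]
= [(21, ())]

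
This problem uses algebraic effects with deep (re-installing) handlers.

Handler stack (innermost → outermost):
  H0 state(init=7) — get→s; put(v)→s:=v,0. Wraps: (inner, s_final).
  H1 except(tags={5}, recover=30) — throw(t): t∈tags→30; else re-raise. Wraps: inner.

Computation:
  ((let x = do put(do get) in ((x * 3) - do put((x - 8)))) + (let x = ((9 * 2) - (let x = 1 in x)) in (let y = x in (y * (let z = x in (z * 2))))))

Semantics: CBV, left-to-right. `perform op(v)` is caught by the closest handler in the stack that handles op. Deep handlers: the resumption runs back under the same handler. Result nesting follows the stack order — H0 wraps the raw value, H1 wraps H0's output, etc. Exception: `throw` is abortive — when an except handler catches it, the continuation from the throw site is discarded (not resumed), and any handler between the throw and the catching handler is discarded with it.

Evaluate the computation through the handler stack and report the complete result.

Answer: (578, -8)

Working:
get @ H0 ⇒ 7
put(7) @ H0 ⇒ s:=7
put(-8) @ H0 ⇒ s:=-8
H0 returns (578, -8)
H1 returns (578, -8)
= (578, -8)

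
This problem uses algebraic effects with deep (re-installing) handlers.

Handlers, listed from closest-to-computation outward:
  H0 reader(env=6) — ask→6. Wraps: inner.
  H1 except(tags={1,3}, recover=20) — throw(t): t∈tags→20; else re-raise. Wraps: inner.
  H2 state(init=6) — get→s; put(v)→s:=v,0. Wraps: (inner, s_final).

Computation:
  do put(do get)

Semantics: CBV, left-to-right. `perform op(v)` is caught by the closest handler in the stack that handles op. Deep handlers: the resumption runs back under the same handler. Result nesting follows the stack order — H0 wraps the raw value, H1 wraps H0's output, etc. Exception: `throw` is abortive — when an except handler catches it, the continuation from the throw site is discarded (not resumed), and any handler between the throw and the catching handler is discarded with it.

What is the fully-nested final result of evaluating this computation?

Step-by-step:
get @ H2 ⇒ 6
put(6) @ H2 ⇒ s:=6
H0 returns 0
H1 returns 0
H2 returns (0, 6)
= (0, 6)

Answer: (0, 6)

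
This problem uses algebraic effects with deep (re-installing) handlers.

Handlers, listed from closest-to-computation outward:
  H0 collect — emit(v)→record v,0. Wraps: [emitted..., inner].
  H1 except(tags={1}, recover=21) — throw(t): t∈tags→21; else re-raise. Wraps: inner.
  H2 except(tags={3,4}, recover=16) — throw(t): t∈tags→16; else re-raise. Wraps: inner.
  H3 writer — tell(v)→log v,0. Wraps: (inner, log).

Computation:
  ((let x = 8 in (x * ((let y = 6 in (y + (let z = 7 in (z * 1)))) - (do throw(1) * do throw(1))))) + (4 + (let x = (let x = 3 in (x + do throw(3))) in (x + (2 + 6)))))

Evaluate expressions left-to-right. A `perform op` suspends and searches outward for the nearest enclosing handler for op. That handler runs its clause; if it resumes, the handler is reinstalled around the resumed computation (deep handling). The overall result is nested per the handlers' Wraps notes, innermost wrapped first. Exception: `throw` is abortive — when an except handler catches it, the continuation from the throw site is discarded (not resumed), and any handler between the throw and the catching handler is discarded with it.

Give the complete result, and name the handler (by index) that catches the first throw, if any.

Answer: (21, ()) ; first throw caught by: H1

Step-by-step:
throw(1) @ H1 caught ⇒ 21
H2 returns 21
H3 returns (21, ())
= (21, ())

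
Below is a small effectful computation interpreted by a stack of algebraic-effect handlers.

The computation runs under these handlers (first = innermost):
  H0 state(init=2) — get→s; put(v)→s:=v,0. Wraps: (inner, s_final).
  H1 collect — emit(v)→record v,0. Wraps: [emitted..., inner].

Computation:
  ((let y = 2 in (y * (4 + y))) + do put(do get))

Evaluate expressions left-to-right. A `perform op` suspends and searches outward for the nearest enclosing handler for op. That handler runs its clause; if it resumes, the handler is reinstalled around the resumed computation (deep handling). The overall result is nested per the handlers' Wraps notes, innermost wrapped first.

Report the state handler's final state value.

Answer: 2

Step-by-step:
get @ H0 ⇒ 2
put(2) @ H0 ⇒ s:=2
H0 returns (12, 2)
H1 returns [(12, 2)]
= [(12, 2)]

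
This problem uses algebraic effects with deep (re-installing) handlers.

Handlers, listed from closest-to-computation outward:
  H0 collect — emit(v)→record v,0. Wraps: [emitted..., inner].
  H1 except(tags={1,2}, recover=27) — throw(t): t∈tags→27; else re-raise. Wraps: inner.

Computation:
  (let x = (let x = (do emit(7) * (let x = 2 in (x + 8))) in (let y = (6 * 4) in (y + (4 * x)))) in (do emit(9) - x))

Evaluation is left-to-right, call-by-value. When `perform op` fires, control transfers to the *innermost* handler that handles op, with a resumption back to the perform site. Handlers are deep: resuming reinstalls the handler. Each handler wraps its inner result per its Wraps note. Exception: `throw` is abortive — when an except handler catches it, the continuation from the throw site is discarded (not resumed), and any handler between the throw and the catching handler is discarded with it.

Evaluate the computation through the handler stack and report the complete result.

Evaluation trace:
emit(7) @ H0 ⇒ out+=7
emit(9) @ H0 ⇒ out+=9
H0 returns [7, 9, -24]
H1 returns [7, 9, -24]
= [7, 9, -24]

Answer: [7, 9, -24]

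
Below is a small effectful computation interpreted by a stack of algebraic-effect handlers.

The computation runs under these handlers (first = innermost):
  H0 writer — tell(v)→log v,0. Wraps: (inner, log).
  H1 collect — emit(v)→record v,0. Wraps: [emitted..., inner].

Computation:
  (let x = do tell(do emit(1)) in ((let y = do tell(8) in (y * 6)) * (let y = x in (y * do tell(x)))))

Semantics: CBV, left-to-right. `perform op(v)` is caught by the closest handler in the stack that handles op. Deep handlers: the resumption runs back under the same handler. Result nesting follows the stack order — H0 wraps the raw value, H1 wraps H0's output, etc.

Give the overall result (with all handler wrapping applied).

Evaluation trace:
emit(1) @ H1 ⇒ out+=1
tell(0) @ H0 ⇒ log+=0
tell(8) @ H0 ⇒ log+=8
tell(0) @ H0 ⇒ log+=0
H0 returns (0, (0, 8, 0))
H1 returns [1, (0, (0, 8, 0))]
= [1, (0, (0, 8, 0))]

Answer: [1, (0, (0, 8, 0))]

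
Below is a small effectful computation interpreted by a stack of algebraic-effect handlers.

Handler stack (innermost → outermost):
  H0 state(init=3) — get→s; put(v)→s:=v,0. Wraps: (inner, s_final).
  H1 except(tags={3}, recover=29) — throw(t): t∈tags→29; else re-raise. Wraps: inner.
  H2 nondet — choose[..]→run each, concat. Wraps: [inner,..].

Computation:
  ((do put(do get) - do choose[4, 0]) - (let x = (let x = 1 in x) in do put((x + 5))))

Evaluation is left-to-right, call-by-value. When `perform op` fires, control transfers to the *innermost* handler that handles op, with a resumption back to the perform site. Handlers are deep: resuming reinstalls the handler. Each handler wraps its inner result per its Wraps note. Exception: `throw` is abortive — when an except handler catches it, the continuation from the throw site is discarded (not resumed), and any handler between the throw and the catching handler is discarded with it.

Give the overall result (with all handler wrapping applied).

Evaluation trace:
get @ H0 ⇒ 3
put(3) @ H0 ⇒ s:=3
choose[4, 0] @ H2
  branch[0] choose=4:
    put(6) @ H0 ⇒ s:=6
    H0 returns (-4, 6)
    H1 returns (-4, 6)
    H2 returns [(-4, 6)]
  branch[1] choose=0:
    put(6) @ H0 ⇒ s:=6
    H0 returns (0, 6)
    H1 returns (0, 6)
    H2 returns [(0, 6)]
= [(-4, 6), (0, 6)]

Answer: [(-4, 6), (0, 6)]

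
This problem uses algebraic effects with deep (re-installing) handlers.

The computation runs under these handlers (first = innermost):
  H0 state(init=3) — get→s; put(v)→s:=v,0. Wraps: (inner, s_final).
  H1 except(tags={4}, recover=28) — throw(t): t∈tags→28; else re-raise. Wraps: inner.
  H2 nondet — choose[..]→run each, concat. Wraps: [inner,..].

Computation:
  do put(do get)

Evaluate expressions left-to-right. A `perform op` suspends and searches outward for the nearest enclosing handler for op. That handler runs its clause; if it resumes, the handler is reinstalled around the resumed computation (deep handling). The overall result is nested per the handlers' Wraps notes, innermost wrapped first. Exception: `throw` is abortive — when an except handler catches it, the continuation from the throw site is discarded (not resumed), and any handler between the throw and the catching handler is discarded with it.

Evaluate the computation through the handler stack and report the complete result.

Working:
get @ H0 ⇒ 3
put(3) @ H0 ⇒ s:=3
H0 returns (0, 3)
H1 returns (0, 3)
H2 returns [(0, 3)]
= [(0, 3)]

Answer: [(0, 3)]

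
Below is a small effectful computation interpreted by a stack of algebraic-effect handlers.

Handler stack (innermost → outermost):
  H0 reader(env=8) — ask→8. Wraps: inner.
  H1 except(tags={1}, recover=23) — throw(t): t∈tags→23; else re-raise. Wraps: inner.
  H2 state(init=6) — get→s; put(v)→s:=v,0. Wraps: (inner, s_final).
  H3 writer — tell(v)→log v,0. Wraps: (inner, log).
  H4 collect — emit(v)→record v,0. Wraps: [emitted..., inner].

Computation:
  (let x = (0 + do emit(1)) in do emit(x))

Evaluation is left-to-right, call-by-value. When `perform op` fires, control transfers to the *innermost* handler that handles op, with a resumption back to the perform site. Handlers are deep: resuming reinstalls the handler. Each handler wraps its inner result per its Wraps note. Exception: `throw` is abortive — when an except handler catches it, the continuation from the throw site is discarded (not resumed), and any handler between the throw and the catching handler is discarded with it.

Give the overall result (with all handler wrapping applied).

Answer: [1, 0, ((0, 6), ())]

Step-by-step:
emit(1) @ H4 ⇒ out+=1
emit(0) @ H4 ⇒ out+=0
H0 returns 0
H1 returns 0
H2 returns (0, 6)
H3 returns ((0, 6), ())
H4 returns [1, 0, ((0, 6), ())]
= [1, 0, ((0, 6), ())]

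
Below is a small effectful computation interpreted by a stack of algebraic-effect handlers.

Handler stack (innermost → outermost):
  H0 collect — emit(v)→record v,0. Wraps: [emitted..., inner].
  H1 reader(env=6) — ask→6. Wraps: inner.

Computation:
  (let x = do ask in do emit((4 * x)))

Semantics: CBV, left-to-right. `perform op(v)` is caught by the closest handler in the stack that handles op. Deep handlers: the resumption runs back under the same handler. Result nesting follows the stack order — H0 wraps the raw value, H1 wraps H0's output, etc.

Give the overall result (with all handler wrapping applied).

Answer: [24, 0]

Step-by-step:
ask @ H1 ⇒ 6
emit(24) @ H0 ⇒ out+=24
H0 returns [24, 0]
H1 returns [24, 0]
= [24, 0]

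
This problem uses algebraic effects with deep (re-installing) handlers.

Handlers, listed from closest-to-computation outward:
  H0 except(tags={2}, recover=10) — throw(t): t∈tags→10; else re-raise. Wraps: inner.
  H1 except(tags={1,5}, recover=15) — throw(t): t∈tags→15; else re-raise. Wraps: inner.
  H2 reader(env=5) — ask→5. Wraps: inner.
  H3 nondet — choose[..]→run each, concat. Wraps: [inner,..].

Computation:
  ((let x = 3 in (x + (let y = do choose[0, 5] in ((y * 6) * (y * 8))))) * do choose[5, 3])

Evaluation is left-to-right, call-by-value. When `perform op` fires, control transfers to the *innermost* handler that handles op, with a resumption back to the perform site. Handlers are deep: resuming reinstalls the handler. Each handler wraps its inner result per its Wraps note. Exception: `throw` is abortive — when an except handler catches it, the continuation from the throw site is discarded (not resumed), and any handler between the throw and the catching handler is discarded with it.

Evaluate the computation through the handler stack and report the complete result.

Answer: [15, 9, 6015, 3609]

Working:
choose[0, 5] @ H3
  branch[0] choose=0:
    choose[5, 3] @ H3
      branch[0] choose=5:
        H0 returns 15
        H1 returns 15
        H2 returns 15
        H3 returns [15]
      branch[1] choose=3:
        H0 returns 9
        H1 returns 9
        H2 returns 9
        H3 returns [9]
  branch[1] choose=5:
    choose[5, 3] @ H3
      branch[0] choose=5:
        H0 returns 6015
        H1 returns 6015
        H2 returns 6015
        H3 returns [6015]
      branch[1] choose=3:
        H0 returns 3609
        H1 returns 3609
        H2 returns 3609
        H3 returns [3609]
= [15, 9, 6015, 3609]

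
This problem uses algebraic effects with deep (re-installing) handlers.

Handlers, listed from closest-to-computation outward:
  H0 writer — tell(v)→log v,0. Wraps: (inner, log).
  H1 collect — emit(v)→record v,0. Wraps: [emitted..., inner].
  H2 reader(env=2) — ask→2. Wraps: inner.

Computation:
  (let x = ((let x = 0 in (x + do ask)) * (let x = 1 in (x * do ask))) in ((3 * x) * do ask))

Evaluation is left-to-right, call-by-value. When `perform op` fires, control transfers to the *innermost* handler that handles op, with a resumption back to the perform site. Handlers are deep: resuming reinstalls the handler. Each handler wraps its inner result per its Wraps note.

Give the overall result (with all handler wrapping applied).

Step-by-step:
ask @ H2 ⇒ 2
ask @ H2 ⇒ 2
ask @ H2 ⇒ 2
H0 returns (24, ())
H1 returns [(24, ())]
H2 returns [(24, ())]
= [(24, ())]

Answer: [(24, ())]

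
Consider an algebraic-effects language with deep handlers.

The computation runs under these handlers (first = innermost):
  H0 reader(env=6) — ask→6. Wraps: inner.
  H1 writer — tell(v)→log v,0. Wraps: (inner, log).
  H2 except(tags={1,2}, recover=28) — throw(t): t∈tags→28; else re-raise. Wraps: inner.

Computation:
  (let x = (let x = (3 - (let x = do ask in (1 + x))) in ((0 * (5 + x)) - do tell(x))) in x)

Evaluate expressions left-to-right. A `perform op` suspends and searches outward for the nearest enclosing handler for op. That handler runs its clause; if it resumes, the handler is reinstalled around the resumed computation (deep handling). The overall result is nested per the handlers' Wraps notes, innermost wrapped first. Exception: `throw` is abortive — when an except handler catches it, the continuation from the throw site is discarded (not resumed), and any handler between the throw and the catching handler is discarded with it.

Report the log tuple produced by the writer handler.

Answer: (-4)

Evaluation trace:
ask @ H0 ⇒ 6
tell(-4) @ H1 ⇒ log+=-4
H0 returns 0
H1 returns (0, (-4))
H2 returns (0, (-4))
= (0, (-4))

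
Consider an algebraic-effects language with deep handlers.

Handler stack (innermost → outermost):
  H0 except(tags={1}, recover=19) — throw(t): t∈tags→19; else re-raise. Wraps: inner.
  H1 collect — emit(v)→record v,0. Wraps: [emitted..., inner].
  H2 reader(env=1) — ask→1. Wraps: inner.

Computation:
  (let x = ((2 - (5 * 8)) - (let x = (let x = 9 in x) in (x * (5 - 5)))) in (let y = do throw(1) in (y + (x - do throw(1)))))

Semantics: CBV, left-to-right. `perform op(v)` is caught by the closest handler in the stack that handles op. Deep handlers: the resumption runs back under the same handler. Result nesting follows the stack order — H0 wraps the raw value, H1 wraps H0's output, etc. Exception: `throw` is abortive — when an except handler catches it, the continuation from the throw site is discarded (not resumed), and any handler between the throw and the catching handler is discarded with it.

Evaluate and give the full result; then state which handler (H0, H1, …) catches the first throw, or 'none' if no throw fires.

Answer: [19] ; first throw caught by: H0

Evaluation trace:
throw(1) @ H0 caught ⇒ 19
H1 returns [19]
H2 returns [19]
= [19]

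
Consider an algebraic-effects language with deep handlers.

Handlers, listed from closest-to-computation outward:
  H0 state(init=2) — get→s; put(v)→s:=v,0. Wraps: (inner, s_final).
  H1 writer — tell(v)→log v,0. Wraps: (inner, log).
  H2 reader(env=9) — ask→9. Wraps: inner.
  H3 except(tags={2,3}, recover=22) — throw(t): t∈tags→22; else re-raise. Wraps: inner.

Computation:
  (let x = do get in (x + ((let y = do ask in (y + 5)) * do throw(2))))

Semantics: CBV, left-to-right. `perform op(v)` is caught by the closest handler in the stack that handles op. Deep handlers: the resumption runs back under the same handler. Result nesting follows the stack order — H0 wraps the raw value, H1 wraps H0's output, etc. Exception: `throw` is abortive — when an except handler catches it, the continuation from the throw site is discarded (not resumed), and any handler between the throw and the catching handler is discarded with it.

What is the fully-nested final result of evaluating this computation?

Answer: 22

Working:
get @ H0 ⇒ 2
ask @ H2 ⇒ 9
throw(2) @ H3 caught ⇒ 22
= 22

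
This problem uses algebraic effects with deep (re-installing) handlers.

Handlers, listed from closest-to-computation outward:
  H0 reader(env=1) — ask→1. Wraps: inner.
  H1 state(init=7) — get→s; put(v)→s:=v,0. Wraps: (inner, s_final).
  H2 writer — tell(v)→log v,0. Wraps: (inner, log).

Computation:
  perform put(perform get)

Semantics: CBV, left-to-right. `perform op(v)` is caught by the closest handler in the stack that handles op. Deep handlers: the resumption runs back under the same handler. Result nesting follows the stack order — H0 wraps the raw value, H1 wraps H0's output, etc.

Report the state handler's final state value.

Evaluation trace:
get @ H1 ⇒ 7
put(7) @ H1 ⇒ s:=7
H0 returns 0
H1 returns (0, 7)
H2 returns ((0, 7), ())
= ((0, 7), ())

Answer: 7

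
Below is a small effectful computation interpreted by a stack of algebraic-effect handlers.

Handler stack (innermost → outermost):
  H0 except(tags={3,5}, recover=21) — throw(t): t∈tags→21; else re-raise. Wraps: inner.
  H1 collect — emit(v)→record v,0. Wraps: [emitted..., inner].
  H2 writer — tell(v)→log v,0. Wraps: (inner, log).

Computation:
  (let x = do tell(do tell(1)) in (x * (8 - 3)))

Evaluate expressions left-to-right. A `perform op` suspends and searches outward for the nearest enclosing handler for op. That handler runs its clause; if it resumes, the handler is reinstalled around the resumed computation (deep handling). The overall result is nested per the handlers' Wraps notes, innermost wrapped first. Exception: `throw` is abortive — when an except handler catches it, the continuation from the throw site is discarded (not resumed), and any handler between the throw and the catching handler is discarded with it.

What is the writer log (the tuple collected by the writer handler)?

Working:
tell(1) @ H2 ⇒ log+=1
tell(0) @ H2 ⇒ log+=0
H0 returns 0
H1 returns [0]
H2 returns ([0], (1, 0))
= ([0], (1, 0))

Answer: (1, 0)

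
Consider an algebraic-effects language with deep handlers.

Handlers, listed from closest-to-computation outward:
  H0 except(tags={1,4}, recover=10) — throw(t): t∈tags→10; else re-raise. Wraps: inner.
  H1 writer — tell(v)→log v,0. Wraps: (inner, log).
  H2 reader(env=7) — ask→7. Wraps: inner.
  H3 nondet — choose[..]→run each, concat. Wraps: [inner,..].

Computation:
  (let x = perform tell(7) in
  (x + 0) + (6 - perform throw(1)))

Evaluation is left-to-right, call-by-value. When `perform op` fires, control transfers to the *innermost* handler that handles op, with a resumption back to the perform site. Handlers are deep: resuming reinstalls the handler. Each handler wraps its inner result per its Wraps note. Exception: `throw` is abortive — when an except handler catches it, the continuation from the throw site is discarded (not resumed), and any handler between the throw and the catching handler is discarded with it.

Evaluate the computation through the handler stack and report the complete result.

Evaluation trace:
tell(7) @ H1 ⇒ log+=7
throw(1) @ H0 caught ⇒ 10
H1 returns (10, (7))
H2 returns (10, (7))
H3 returns [(10, (7))]
= [(10, (7))]

Answer: [(10, (7))]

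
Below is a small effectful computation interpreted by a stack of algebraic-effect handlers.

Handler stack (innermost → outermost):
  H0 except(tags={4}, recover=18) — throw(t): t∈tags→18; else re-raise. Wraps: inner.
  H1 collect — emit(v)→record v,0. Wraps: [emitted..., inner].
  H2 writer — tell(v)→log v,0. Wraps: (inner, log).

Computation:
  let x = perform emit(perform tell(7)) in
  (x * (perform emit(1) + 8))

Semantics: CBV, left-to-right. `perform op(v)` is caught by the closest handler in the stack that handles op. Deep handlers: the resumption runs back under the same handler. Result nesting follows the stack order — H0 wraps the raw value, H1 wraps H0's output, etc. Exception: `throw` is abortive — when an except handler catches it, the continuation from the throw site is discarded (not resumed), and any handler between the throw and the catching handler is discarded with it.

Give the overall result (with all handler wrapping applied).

Answer: ([0, 1, 0], (7))

Working:
tell(7) @ H2 ⇒ log+=7
emit(0) @ H1 ⇒ out+=0
emit(1) @ H1 ⇒ out+=1
H0 returns 0
H1 returns [0, 1, 0]
H2 returns ([0, 1, 0], (7))
= ([0, 1, 0], (7))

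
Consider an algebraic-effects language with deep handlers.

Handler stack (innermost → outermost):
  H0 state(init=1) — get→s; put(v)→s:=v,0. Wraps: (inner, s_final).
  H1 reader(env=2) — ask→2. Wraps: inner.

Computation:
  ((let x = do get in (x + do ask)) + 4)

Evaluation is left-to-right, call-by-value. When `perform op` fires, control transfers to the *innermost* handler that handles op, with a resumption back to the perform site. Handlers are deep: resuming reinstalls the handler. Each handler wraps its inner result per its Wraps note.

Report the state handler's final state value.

Evaluation trace:
get @ H0 ⇒ 1
ask @ H1 ⇒ 2
H0 returns (7, 1)
H1 returns (7, 1)
= (7, 1)

Answer: 1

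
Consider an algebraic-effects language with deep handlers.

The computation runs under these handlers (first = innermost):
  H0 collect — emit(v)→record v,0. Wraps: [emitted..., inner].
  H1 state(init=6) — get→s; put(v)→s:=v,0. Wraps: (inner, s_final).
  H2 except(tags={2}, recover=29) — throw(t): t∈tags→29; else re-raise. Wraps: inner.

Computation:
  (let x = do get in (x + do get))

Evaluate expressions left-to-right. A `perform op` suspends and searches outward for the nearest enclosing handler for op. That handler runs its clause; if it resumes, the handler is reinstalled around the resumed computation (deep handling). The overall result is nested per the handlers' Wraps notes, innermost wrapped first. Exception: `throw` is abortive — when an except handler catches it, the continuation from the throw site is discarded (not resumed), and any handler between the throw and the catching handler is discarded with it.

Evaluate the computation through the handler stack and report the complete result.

Evaluation trace:
get @ H1 ⇒ 6
get @ H1 ⇒ 6
H0 returns [12]
H1 returns ([12], 6)
H2 returns ([12], 6)
= ([12], 6)

Answer: ([12], 6)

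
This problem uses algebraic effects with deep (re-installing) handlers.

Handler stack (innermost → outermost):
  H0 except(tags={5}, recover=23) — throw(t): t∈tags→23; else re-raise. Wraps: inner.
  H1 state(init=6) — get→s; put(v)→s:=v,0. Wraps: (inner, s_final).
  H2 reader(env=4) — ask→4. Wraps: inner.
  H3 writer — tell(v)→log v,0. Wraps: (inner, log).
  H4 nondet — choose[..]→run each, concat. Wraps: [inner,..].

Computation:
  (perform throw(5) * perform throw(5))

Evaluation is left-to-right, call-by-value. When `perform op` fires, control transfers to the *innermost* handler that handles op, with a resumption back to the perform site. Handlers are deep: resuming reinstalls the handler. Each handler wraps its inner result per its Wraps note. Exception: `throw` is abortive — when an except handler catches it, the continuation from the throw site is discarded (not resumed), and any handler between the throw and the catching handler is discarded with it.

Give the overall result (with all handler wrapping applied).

Step-by-step:
throw(5) @ H0 caught ⇒ 23
H1 returns (23, 6)
H2 returns (23, 6)
H3 returns ((23, 6), ())
H4 returns [((23, 6), ())]
= [((23, 6), ())]

Answer: [((23, 6), ())]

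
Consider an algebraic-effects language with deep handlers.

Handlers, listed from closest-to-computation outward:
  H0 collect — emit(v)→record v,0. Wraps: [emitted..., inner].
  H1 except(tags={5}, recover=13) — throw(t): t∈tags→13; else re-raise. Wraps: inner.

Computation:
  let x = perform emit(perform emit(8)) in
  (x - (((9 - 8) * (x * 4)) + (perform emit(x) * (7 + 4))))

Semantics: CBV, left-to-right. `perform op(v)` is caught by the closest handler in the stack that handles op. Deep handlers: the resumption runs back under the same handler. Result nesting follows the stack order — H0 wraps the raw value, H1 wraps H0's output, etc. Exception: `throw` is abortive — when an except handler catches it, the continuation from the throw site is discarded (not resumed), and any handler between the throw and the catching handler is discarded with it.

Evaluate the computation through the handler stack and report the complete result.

Evaluation trace:
emit(8) @ H0 ⇒ out+=8
emit(0) @ H0 ⇒ out+=0
emit(0) @ H0 ⇒ out+=0
H0 returns [8, 0, 0, 0]
H1 returns [8, 0, 0, 0]
= [8, 0, 0, 0]

Answer: [8, 0, 0, 0]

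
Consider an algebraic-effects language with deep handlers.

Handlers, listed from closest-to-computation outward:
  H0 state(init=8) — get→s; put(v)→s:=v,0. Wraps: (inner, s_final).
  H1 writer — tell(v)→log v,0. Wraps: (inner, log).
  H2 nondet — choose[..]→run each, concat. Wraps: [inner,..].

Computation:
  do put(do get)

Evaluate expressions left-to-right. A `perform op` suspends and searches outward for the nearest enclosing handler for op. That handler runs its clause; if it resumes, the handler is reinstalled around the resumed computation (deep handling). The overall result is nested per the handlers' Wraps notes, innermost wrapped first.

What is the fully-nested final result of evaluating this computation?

Answer: [((0, 8), ())]

Step-by-step:
get @ H0 ⇒ 8
put(8) @ H0 ⇒ s:=8
H0 returns (0, 8)
H1 returns ((0, 8), ())
H2 returns [((0, 8), ())]
= [((0, 8), ())]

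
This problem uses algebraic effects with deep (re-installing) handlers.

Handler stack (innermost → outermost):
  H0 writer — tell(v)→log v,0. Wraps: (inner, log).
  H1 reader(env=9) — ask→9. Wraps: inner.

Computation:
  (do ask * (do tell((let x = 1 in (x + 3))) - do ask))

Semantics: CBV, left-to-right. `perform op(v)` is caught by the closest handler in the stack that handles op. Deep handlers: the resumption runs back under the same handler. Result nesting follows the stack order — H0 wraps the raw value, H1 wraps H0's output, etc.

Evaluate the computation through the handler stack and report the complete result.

Answer: (-81, (4))

Step-by-step:
ask @ H1 ⇒ 9
tell(4) @ H0 ⇒ log+=4
ask @ H1 ⇒ 9
H0 returns (-81, (4))
H1 returns (-81, (4))
= (-81, (4))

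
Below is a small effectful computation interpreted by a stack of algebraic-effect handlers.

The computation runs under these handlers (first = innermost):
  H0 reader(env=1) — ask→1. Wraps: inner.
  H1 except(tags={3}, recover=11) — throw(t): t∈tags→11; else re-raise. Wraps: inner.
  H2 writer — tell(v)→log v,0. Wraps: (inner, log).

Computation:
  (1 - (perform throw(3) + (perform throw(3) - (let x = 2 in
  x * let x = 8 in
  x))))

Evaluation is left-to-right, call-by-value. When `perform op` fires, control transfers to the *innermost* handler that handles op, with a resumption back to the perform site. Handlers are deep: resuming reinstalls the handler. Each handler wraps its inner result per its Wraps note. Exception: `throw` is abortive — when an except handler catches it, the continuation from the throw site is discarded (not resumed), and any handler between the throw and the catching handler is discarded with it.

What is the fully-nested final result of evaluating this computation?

Working:
throw(3) @ H1 caught ⇒ 11
H2 returns (11, ())
= (11, ())

Answer: (11, ())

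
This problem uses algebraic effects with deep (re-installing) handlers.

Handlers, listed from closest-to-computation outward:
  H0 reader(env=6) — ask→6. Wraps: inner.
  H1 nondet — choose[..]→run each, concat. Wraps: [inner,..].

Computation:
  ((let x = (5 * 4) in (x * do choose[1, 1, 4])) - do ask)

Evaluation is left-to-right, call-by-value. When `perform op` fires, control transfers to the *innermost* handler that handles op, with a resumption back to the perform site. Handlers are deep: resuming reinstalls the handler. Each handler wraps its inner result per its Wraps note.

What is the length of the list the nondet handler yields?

Answer: 3

Step-by-step:
choose[1, 1, 4] @ H1
  branch[0] choose=1:
    ask @ H0 ⇒ 6
    H0 returns 14
    H1 returns [14]
  branch[1] choose=1:
    ask @ H0 ⇒ 6
    H0 returns 14
    H1 returns [14]
  branch[2] choose=4:
    ask @ H0 ⇒ 6
    H0 returns 74
    H1 returns [74]
= [14, 14, 74]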